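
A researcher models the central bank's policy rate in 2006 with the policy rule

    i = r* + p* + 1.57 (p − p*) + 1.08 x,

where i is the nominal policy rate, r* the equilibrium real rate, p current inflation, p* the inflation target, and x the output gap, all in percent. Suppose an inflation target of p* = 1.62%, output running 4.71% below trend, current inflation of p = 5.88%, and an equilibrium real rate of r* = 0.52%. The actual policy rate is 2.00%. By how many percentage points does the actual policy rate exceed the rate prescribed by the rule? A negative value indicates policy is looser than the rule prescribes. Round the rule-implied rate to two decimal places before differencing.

Output 4.71% below potential → x = -4.71.
i = 0.52 + 1.62 + 1.57 × (5.88 − 1.62) + 1.08 × (-4.71)
   = 0.52 + 1.62 + 6.6882 − 5.0868 = 3.74
Deviation = 2.00 − 3.74 = -1.74 pp.

-1.74 pp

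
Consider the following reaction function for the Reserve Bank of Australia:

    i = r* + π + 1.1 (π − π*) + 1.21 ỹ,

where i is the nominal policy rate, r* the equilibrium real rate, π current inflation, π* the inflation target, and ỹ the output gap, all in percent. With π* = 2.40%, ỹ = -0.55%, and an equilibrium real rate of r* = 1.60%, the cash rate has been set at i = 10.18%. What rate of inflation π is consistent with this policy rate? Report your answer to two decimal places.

Collecting π: i = r* + (1 + 1.1) π − 1.1 π* + 1.21 ỹ
2.1 π = 10.18 − 1.60 + 1.1 × 2.40 − 1.21 × (-0.55) = 11.8855
π = 11.8855 / 2.1 = 5.66

5.66%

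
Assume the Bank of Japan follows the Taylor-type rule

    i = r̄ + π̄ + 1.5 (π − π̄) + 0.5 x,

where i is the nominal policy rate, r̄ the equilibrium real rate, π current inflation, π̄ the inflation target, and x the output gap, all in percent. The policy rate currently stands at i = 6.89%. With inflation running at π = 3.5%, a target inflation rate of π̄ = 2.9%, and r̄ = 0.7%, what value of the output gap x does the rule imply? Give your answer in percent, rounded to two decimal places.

4.78%

0.5 x = 6.89 − 0.7 − 2.9 − 1.5 × (3.5 − 2.9) = 2.39
x = 2.39 / 0.5 = 4.78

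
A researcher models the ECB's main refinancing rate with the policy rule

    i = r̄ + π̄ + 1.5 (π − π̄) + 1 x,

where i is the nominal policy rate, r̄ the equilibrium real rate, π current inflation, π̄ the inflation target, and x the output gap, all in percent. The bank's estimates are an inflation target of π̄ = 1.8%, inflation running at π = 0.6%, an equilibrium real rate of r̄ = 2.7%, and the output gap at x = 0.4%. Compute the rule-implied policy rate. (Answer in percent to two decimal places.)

3.10%

i = 2.7 + 1.8 + 1.5 × (0.6 − 1.8) + 1 × 0.4
   = 2.7 + 1.8 − 1.8 + 0.4 = 3.10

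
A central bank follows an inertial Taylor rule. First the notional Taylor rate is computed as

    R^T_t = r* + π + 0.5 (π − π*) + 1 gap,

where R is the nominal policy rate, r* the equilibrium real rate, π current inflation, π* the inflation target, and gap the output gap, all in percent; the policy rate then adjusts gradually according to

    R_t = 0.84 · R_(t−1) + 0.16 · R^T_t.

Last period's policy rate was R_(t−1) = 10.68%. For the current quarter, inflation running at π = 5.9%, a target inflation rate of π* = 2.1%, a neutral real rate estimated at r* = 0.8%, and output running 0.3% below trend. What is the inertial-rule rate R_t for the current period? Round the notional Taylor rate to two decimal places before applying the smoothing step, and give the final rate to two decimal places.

Output 0.3% below potential → gap = -0.3.
R^T_t = 0.8 + 5.9 + 0.5 × (5.9 − 2.1) + 1 × (-0.3)
   = 0.8 + 5.9 + 1.9 − 0.3 = 8.30
R_t = 0.84 × 10.68 + 0.16 × 8.30 = 8.9712 + 1.328 = 10.30

10.30%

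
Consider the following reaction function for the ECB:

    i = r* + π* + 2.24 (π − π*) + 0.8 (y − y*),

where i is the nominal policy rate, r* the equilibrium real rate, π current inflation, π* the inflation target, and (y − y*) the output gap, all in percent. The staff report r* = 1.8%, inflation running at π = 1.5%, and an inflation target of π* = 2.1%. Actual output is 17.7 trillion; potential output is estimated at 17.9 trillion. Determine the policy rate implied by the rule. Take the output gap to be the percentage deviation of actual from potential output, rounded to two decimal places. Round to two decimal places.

1.66%

Output gap = 100 × (17.7 − 17.9) / 17.9 = -1.12%.
i = 1.80 + 2.10 + 2.24 × (1.50 − 2.10) + 0.8 × (-1.12)
   = 1.80 + 2.1 − 1.344 − 0.896 = 1.66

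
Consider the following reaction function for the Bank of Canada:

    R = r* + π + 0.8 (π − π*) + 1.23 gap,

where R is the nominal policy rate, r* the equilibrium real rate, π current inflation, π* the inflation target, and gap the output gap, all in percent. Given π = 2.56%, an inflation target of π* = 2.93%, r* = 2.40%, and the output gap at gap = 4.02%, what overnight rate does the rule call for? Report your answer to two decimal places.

R = 2.40 + 2.56 + 0.8 × (2.56 − 2.93) + 1.23 × 4.02
   = 2.40 + 2.56 − 0.296 + 4.9446 = 9.61

9.61%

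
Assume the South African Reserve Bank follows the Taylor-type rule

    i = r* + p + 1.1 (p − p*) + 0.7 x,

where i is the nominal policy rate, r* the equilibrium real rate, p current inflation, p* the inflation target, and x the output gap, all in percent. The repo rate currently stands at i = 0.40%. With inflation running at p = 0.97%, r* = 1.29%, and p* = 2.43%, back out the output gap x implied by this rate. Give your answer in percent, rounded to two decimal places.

0.7 x = 0.40 − 1.29 − 0.97 − 1.1 × (0.97 − 2.43) = -0.254
x = -0.254 / 0.7 = -0.36

-0.36%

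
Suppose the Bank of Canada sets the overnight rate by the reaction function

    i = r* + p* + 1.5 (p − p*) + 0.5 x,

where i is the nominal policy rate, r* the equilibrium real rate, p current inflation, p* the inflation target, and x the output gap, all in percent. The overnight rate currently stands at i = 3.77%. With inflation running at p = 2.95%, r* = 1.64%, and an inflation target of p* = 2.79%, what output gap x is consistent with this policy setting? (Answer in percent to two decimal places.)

0.5 x = 3.77 − 1.64 − 2.79 − 1.5 × (2.95 − 2.79) = -0.9
x = -0.9 / 0.5 = -1.80

-1.80%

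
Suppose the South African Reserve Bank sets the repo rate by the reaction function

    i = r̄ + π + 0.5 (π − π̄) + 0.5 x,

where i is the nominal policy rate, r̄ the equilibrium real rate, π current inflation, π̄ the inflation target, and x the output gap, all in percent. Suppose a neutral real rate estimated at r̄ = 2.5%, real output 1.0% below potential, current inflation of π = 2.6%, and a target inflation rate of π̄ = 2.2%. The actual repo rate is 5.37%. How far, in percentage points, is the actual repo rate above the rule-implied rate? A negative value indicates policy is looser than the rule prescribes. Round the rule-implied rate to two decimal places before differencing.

0.57 pp

Output 1.0% below potential → x = -1.0.
i = 2.5 + 2.6 + 0.5 × (2.6 − 2.2) + 0.5 × (-1.0)
   = 2.5 + 2.6 + 0.2 − 0.5 = 4.80
Deviation = 5.37 − 4.80 = 0.57 pp.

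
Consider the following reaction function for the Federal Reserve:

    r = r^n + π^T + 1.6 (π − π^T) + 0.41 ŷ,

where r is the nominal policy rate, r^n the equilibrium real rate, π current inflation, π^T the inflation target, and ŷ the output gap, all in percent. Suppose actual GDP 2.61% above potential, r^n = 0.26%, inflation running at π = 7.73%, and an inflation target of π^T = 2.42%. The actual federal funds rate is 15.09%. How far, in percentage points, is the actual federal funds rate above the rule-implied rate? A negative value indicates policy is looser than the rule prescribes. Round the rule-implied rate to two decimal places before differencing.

2.84 pp

Output 2.61% above potential → ŷ = 2.61.
r = 0.26 + 2.42 + 1.6 × (7.73 − 2.42) + 0.41 × 2.61
   = 0.26 + 2.42 + 8.496 + 1.0701 = 12.25
Deviation = 15.09 − 12.25 = 2.84 pp.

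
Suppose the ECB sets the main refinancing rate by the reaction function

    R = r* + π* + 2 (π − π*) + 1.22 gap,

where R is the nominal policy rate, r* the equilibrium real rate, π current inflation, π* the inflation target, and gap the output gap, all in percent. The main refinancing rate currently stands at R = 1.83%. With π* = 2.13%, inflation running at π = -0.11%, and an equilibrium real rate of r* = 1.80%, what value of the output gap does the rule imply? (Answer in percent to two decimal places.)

1.22 gap = 1.83 − 1.80 − 2.13 − 2 × ((-0.11) − 2.13) = 2.38
gap = 2.38 / 1.22 = 1.95

1.95%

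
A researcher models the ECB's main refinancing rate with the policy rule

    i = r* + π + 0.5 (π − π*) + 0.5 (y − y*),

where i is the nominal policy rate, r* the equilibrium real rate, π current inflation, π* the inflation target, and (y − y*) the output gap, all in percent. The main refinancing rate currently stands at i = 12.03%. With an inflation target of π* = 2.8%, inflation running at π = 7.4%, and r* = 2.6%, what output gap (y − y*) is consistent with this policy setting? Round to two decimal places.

0.5 (y − y*) = 12.03 − 2.6 − 7.4 − 0.5 × (7.4 − 2.8) = -0.27
(y − y*) = -0.27 / 0.5 = -0.54

-0.54%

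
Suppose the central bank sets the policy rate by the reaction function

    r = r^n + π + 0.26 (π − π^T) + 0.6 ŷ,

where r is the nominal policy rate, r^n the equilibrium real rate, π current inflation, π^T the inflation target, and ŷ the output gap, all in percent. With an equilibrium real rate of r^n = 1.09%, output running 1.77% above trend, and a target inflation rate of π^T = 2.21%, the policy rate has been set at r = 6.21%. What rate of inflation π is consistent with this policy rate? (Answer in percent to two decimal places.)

3.68%

Output 1.77% above potential → ŷ = 1.77.
Collecting π: r = r^n + (1 + 0.26) π − 0.26 π^T + 0.6 ŷ
1.26 π = 6.21 − 1.09 + 0.26 × 2.21 − 0.6 × 1.77 = 4.6326
π = 4.6326 / 1.26 = 3.68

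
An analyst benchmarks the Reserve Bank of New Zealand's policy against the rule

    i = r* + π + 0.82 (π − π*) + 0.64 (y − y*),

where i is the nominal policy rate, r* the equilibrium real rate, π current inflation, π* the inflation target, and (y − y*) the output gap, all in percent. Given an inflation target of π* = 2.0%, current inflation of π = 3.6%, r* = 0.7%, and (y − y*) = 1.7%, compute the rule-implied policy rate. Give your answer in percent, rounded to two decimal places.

i = 0.7 + 3.6 + 0.82 × (3.6 − 2.0) + 0.64 × 1.7
   = 0.7 + 3.6 + 1.312 + 1.088 = 6.70

6.70%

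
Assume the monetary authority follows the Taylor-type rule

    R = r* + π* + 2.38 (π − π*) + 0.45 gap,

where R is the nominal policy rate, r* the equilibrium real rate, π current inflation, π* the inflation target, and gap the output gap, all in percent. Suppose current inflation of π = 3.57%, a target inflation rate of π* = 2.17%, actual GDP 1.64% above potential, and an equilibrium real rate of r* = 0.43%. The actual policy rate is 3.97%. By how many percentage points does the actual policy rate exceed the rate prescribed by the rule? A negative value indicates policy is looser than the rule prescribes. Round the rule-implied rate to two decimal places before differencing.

Output 1.64% above potential → gap = 1.64.
R = 0.43 + 2.17 + 2.38 × (3.57 − 2.17) + 0.45 × 1.64
   = 0.43 + 2.17 + 3.332 + 0.738 = 6.67
Deviation = 3.97 − 6.67 = -2.70 pp.

-2.70 pp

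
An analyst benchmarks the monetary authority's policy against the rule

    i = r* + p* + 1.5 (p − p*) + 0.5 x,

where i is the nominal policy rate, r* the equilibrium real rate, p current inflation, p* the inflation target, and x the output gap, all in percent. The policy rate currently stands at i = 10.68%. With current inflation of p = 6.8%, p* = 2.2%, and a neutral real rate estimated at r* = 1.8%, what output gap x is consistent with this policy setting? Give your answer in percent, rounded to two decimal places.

-0.44%

0.5 x = 10.68 − 1.8 − 2.2 − 1.5 × (6.8 − 2.2) = -0.22
x = -0.22 / 0.5 = -0.44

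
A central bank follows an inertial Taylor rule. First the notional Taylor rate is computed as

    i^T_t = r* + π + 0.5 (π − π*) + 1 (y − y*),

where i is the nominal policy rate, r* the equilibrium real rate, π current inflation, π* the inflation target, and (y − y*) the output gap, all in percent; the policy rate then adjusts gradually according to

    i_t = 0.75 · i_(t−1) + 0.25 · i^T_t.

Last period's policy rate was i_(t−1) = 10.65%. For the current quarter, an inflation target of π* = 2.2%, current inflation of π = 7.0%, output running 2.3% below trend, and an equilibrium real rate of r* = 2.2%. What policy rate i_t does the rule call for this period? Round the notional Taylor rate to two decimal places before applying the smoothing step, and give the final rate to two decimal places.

10.31%

Output 2.3% below potential → (y − y*) = -2.3.
i^T_t = 2.2 + 7.0 + 0.5 × (7.0 − 2.2) + 1 × (-2.3)
   = 2.2 + 7 + 2.4 − 2.3 = 9.30
i_t = 0.75 × 10.65 + 0.25 × 9.30 = 7.9875 + 2.325 = 10.31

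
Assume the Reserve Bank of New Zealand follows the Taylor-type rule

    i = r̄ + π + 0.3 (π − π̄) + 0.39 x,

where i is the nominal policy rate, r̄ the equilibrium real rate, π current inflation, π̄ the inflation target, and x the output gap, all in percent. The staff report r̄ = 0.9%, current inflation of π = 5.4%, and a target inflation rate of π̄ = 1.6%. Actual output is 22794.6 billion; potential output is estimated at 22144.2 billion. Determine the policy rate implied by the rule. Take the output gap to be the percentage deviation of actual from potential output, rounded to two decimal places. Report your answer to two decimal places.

Output gap = 100 × (22794.6 − 22144.2) / 22144.2 = 2.94%.
i = 0.90 + 5.40 + 0.3 × (5.40 − 1.60) + 0.39 × 2.94
   = 0.90 + 5.4 + 1.14 + 1.1466 = 8.59

8.59%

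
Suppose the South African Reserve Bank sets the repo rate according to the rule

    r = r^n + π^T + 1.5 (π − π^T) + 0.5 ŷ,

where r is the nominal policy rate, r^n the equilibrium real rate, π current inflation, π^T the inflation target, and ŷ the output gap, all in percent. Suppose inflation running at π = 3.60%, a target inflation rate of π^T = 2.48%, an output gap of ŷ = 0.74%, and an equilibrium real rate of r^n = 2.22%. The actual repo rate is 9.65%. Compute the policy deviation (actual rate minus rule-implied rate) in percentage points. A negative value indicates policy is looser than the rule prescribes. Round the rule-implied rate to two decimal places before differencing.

2.90 pp

r = 2.22 + 2.48 + 1.5 × (3.60 − 2.48) + 0.5 × 0.74
   = 2.22 + 2.48 + 1.68 + 0.37 = 6.75
Deviation = 9.65 − 6.75 = 2.90 pp.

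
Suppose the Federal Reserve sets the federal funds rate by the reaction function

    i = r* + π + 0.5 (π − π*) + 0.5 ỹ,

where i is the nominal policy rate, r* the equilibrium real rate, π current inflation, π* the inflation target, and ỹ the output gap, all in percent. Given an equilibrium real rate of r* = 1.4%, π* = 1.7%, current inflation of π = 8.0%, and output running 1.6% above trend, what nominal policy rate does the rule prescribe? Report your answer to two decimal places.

13.35%

Output 1.6% above potential → ỹ = 1.6.
i = 1.4 + 8.0 + 0.5 × (8.0 − 1.7) + 0.5 × 1.6
   = 1.4 + 8 + 3.15 + 0.8 = 13.35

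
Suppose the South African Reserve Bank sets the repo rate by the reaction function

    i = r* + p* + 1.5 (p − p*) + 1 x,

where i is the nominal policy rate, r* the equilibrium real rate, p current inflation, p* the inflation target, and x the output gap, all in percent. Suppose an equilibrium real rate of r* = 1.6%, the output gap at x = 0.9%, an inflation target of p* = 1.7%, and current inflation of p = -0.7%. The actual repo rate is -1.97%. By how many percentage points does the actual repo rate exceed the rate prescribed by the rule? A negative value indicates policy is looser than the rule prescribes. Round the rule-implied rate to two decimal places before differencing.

-2.57 pp

i = 1.6 + 1.7 + 1.5 × (-0.7 − 1.7) + 1 × 0.9
   = 1.6 + 1.7 − 3.6 + 0.9 = 0.60
Deviation = -1.97 − 0.60 = -2.57 pp.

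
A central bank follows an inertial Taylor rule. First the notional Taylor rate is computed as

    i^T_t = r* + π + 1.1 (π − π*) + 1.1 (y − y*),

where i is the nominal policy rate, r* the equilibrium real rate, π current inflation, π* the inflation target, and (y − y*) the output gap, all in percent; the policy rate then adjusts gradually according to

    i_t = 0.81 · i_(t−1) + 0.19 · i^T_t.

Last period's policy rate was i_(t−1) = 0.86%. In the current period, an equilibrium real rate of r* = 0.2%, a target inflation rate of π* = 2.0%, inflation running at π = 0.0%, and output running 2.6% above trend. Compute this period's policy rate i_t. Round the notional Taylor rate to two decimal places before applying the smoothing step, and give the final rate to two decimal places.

Output 2.6% above potential → (y − y*) = 2.6.
i^T_t = 0.2 + 0.0 + 1.1 × (0.0 − 2.0) + 1.1 × 2.6
   = 0.2 + 0 − 2.2 + 2.86 = 0.86
i_t = 0.81 × 0.86 + 0.19 × 0.86 = 0.6966 + 0.1634 = 0.86

0.86%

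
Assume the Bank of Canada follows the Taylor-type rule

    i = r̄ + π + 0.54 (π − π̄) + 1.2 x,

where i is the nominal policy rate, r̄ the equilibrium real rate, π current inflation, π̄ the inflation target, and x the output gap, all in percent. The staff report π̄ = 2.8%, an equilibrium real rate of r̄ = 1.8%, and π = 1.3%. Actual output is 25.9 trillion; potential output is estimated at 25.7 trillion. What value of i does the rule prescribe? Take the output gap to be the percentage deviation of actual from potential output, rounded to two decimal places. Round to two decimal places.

Output gap = 100 × (25.9 − 25.7) / 25.7 = 0.78%.
i = 1.80 + 1.30 + 0.54 × (1.30 − 2.80) + 1.2 × 0.78
   = 1.80 + 1.3 − 0.81 + 0.936 = 3.23

3.23%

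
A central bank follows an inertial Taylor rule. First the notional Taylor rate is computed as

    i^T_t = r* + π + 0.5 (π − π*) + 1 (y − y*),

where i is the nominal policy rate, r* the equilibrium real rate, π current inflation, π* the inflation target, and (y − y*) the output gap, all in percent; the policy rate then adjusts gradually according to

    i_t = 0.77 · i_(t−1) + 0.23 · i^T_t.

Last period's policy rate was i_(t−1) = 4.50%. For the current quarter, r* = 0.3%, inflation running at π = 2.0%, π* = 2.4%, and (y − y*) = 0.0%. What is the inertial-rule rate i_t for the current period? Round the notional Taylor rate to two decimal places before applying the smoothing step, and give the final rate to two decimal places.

3.95%

i^T_t = 0.3 + 2.0 + 0.5 × (2.0 − 2.4) + 1 × 0.0
   = 0.3 + 2 − 0.2 + 0 = 2.10
i_t = 0.77 × 4.50 + 0.23 × 2.10 = 3.465 + 0.483 = 3.95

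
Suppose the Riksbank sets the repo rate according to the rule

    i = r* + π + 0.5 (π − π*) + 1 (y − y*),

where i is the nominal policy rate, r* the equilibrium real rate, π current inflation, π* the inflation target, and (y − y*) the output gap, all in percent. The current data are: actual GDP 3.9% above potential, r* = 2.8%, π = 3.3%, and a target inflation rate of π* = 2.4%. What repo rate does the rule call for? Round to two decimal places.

Output 3.9% above potential → (y − y*) = 3.9.
i = 2.8 + 3.3 + 0.5 × (3.3 − 2.4) + 1 × 3.9
   = 2.8 + 3.3 + 0.45 + 3.9 = 10.45

10.45%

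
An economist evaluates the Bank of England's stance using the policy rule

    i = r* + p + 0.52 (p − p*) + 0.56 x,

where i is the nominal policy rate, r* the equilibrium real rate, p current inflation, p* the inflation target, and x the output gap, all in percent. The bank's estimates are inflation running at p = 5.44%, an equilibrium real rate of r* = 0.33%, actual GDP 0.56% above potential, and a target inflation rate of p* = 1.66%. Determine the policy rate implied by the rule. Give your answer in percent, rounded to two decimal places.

8.05%

Output 0.56% above potential → x = 0.56.
i = 0.33 + 5.44 + 0.52 × (5.44 − 1.66) + 0.56 × 0.56
   = 0.33 + 5.44 + 1.9656 + 0.3136 = 8.05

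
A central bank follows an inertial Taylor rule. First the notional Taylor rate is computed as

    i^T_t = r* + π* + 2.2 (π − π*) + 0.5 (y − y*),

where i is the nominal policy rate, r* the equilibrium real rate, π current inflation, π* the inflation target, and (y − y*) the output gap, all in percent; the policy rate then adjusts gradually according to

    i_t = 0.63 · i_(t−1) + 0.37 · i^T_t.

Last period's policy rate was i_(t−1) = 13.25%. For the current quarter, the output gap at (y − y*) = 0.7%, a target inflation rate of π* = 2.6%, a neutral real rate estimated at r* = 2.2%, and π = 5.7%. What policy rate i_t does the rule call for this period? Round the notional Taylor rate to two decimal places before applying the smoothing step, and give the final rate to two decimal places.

i^T_t = 2.2 + 2.6 + 2.2 × (5.7 − 2.6) + 0.5 × 0.7
   = 2.2 + 2.6 + 6.82 + 0.35 = 11.97
i_t = 0.63 × 13.25 + 0.37 × 11.97 = 8.3475 + 4.4289 = 12.78

12.78%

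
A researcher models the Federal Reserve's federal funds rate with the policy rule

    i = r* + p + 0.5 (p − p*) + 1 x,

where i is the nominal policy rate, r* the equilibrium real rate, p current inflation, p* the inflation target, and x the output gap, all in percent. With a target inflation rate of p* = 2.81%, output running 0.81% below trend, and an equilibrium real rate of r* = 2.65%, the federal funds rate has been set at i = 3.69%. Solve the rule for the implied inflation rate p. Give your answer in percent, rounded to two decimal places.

2.17%

Output 0.81% below potential → x = -0.81.
Collecting p: i = r* + (1 + 0.5) p − 0.5 p* + 1 x
1.5 p = 3.69 − 2.65 + 0.5 × 2.81 − 1 × (-0.81) = 3.255
p = 3.255 / 1.5 = 2.17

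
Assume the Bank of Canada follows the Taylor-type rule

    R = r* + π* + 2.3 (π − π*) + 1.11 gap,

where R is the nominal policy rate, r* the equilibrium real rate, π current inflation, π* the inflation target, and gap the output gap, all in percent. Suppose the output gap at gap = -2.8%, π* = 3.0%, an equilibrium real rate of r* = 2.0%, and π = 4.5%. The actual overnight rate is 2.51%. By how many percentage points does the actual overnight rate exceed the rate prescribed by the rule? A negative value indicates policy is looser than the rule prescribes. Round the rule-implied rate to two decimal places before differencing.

R = 2.0 + 3.0 + 2.3 × (4.5 − 3.0) + 1.11 × (-2.8)
   = 2.0 + 3 + 3.45 − 3.108 = 5.34
Deviation = 2.51 − 5.34 = -2.83 pp.

-2.83 pp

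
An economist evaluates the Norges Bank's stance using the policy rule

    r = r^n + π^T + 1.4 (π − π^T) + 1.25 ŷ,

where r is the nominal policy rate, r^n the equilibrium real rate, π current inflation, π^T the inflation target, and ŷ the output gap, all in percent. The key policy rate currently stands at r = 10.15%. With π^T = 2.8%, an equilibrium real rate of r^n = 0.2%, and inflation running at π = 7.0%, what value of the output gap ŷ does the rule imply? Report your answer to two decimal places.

1.25 ŷ = 10.15 − 0.2 − 2.8 − 1.4 × (7.0 − 2.8) = 1.27
ŷ = 1.27 / 1.25 = 1.02

1.02%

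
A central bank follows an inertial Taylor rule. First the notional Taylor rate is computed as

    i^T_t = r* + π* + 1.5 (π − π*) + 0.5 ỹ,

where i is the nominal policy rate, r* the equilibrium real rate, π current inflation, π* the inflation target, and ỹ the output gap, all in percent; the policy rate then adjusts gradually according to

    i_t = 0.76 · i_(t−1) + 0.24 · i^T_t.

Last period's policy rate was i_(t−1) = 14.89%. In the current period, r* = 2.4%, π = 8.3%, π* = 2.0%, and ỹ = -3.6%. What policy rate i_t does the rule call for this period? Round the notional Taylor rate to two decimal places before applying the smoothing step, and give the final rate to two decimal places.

14.21%

i^T_t = 2.4 + 2.0 + 1.5 × (8.3 − 2.0) + 0.5 × (-3.6)
   = 2.4 + 2 + 9.45 − 1.8 = 12.05
i_t = 0.76 × 14.89 + 0.24 × 12.05 = 11.3164 + 2.892 = 14.21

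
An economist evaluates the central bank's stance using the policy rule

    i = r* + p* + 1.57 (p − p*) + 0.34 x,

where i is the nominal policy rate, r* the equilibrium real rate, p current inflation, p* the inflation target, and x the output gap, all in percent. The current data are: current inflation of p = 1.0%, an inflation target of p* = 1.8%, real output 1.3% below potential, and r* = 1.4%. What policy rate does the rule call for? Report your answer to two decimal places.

1.50%

Output 1.3% below potential → x = -1.3.
i = 1.4 + 1.8 + 1.57 × (1.0 − 1.8) + 0.34 × (-1.3)
   = 1.4 + 1.8 − 1.256 − 0.442 = 1.50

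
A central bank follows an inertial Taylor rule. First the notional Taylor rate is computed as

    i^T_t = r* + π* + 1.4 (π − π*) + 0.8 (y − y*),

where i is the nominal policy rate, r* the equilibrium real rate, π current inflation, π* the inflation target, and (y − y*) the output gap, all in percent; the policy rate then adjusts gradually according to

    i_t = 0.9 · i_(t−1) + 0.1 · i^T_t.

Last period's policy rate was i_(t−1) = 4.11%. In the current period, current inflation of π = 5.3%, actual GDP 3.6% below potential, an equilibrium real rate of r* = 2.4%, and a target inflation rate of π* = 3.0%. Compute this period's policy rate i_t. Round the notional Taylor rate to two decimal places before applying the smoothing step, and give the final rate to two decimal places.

4.27%

Output 3.6% below potential → (y − y*) = -3.6.
i^T_t = 2.4 + 3.0 + 1.4 × (5.3 − 3.0) + 0.8 × (-3.6)
   = 2.4 + 3 + 3.22 − 2.88 = 5.74
i_t = 0.9 × 4.11 + 0.1 × 5.74 = 3.699 + 0.574 = 4.27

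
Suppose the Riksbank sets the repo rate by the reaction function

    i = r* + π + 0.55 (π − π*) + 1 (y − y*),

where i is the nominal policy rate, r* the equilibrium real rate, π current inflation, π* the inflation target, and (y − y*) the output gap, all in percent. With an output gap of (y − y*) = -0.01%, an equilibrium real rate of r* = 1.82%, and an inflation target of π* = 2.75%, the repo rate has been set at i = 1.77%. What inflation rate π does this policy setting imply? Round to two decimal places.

0.95%

Collecting π: i = r* + (1 + 0.55) π − 0.55 π* + 1 (y − y*)
1.55 π = 1.77 − 1.82 + 0.55 × 2.75 − 1 × (-0.01) = 1.4725
π = 1.4725 / 1.55 = 0.95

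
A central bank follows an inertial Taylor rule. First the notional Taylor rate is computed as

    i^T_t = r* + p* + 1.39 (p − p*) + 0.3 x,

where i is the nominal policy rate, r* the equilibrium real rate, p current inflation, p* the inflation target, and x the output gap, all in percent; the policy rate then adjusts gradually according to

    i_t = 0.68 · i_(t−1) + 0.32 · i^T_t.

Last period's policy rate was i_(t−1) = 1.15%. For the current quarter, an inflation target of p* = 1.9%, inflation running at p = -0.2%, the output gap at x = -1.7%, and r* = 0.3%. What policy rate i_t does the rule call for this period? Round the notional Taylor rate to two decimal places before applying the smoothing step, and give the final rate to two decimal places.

0.39%

i^T_t = 0.3 + 1.9 + 1.39 × (-0.2 − 1.9) + 0.3 × (-1.7)
   = 0.3 + 1.9 − 2.919 − 0.51 = -1.23
i_t = 0.68 × 1.15 + 0.32 × (-1.23) = 0.782 − 0.3936 = 0.39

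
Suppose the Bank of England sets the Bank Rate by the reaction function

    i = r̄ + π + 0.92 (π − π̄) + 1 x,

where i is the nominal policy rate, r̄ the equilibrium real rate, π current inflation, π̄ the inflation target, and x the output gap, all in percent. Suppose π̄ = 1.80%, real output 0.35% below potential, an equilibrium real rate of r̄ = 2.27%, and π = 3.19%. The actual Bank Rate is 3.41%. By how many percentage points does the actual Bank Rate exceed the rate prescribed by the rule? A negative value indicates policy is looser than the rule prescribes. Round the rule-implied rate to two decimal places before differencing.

Output 0.35% below potential → x = -0.35.
i = 2.27 + 3.19 + 0.92 × (3.19 − 1.80) + 1 × (-0.35)
   = 2.27 + 3.19 + 1.2788 − 0.35 = 6.39
Deviation = 3.41 − 6.39 = -2.98 pp.

-2.98 pp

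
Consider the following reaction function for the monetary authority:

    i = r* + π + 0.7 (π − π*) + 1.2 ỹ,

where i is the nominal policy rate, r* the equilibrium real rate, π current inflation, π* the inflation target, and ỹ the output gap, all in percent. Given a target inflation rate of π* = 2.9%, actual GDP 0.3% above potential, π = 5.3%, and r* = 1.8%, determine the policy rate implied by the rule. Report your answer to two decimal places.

9.14%

Output 0.3% above potential → ỹ = 0.3.
i = 1.8 + 5.3 + 0.7 × (5.3 − 2.9) + 1.2 × 0.3
   = 1.8 + 5.3 + 1.68 + 0.36 = 9.14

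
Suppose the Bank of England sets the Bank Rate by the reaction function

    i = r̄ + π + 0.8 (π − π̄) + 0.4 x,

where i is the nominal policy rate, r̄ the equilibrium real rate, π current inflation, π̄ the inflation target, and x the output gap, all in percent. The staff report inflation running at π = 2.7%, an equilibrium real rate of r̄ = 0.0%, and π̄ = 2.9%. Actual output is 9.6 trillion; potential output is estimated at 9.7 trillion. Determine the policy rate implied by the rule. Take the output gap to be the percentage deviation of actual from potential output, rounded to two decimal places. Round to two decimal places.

Output gap = 100 × (9.6 − 9.7) / 9.7 = -1.03%.
i = 0.00 + 2.70 + 0.8 × (2.70 − 2.90) + 0.4 × (-1.03)
   = 0.00 + 2.7 − 0.16 − 0.412 = 2.13

2.13%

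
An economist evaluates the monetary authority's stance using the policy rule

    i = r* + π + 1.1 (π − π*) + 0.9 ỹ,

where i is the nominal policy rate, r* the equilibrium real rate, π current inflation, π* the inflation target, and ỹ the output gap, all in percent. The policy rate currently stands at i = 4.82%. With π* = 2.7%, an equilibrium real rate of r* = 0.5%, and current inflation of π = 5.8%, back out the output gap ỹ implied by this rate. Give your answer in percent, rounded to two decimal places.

-5.43%

0.9 ỹ = 4.82 − 0.5 − 5.8 − 1.1 × (5.8 − 2.7) = -4.89
ỹ = -4.89 / 0.9 = -5.43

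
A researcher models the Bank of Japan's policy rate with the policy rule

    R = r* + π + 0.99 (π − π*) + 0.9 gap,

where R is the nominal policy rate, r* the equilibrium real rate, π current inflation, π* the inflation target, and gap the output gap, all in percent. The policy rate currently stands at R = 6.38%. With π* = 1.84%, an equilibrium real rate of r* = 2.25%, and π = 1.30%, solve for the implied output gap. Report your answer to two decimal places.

0.9 gap = 6.38 − 2.25 − 1.30 − 0.99 × (1.30 − 1.84) = 3.3646
gap = 3.3646 / 0.9 = 3.74

3.74%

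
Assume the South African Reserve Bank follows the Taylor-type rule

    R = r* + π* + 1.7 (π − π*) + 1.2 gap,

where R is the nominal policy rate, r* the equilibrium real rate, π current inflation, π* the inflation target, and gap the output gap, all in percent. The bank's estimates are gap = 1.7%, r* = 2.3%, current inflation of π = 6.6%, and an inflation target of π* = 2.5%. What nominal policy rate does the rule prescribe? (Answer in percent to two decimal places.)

R = 2.3 + 2.5 + 1.7 × (6.6 − 2.5) + 1.2 × 1.7
   = 2.3 + 2.5 + 6.97 + 2.04 = 13.81

13.81%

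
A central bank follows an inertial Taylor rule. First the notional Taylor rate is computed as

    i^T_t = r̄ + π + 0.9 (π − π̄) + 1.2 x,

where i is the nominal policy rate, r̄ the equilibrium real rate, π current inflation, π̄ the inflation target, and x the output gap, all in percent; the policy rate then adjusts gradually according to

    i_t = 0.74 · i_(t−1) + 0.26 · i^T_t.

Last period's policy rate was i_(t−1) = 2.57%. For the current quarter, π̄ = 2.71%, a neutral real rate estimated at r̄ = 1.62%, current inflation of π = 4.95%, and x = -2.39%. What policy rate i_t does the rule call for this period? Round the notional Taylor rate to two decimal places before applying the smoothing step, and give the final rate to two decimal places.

i^T_t = 1.62 + 4.95 + 0.9 × (4.95 − 2.71) + 1.2 × (-2.39)
   = 1.62 + 4.95 + 2.016 − 2.868 = 5.72
i_t = 0.74 × 2.57 + 0.26 × 5.72 = 1.9018 + 1.4872 = 3.39

3.39%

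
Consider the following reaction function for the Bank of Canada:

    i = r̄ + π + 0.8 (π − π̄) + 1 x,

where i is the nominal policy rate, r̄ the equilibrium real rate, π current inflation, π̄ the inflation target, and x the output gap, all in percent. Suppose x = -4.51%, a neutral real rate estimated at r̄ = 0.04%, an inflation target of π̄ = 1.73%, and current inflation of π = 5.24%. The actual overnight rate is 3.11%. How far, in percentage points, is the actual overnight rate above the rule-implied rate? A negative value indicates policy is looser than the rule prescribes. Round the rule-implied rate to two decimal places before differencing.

i = 0.04 + 5.24 + 0.8 × (5.24 − 1.73) + 1 × (-4.51)
   = 0.04 + 5.24 + 2.808 − 4.51 = 3.58
Deviation = 3.11 − 3.58 = -0.47 pp.

-0.47 pp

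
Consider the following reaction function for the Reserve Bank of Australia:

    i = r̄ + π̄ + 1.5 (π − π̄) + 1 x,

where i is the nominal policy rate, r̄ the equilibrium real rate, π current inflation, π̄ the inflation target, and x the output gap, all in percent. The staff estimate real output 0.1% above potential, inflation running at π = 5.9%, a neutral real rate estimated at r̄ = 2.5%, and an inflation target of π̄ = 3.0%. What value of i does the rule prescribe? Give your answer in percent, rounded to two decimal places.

Output 0.1% above potential → x = 0.1.
i = 2.5 + 3.0 + 1.5 × (5.9 − 3.0) + 1 × 0.1
   = 2.5 + 3 + 4.35 + 0.1 = 9.95

9.95%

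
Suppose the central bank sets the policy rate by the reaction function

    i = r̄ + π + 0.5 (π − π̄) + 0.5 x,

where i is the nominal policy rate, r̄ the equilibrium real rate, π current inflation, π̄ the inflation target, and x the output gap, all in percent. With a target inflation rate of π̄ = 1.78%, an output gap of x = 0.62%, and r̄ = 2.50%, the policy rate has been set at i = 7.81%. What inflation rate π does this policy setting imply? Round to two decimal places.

3.93%

Collecting π: i = r̄ + (1 + 0.5) π − 0.5 π̄ + 0.5 x
1.5 π = 7.81 − 2.50 + 0.5 × 1.78 − 0.5 × 0.62 = 5.89
π = 5.89 / 1.5 = 3.93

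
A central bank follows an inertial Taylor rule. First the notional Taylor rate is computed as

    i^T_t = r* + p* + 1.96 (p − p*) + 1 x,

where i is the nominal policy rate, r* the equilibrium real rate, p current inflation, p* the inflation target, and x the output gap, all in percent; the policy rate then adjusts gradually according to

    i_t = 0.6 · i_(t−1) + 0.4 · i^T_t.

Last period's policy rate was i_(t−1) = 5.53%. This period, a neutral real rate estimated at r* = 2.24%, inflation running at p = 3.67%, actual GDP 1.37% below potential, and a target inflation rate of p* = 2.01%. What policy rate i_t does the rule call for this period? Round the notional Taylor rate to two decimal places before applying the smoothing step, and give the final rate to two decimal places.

5.77%

Output 1.37% below potential → x = -1.37.
i^T_t = 2.24 + 2.01 + 1.96 × (3.67 − 2.01) + 1 × (-1.37)
   = 2.24 + 2.01 + 3.2536 − 1.37 = 6.13
i_t = 0.6 × 5.53 + 0.4 × 6.13 = 3.318 + 2.452 = 5.77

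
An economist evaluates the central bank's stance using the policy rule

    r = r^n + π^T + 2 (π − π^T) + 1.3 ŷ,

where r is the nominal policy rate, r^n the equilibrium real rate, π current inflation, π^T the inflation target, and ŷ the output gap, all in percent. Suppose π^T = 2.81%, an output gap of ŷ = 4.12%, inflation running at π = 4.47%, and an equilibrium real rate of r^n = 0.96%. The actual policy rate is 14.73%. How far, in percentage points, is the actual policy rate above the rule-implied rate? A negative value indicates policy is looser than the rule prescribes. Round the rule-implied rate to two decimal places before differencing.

r = 0.96 + 2.81 + 2 × (4.47 − 2.81) + 1.3 × 4.12
   = 0.96 + 2.81 + 3.32 + 5.356 = 12.45
Deviation = 14.73 − 12.45 = 2.28 pp.

2.28 pp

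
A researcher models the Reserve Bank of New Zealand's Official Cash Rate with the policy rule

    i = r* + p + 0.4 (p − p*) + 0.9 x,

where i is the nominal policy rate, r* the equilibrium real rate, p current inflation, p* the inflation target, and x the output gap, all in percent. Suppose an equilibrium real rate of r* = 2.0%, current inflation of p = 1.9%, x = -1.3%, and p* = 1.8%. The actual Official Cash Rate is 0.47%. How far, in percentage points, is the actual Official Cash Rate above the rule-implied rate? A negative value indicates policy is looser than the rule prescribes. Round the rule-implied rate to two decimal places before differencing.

i = 2.0 + 1.9 + 0.4 × (1.9 − 1.8) + 0.9 × (-1.3)
   = 2.0 + 1.9 + 0.04 − 1.17 = 2.77
Deviation = 0.47 − 2.77 = -2.30 pp.

-2.30 pp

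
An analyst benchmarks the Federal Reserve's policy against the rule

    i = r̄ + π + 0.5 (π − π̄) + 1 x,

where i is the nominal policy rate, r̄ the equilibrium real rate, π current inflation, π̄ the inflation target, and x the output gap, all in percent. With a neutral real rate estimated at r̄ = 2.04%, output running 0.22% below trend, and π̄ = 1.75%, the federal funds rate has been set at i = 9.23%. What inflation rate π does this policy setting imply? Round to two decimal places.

Output 0.22% below potential → x = -0.22.
Collecting π: i = r̄ + (1 + 0.5) π − 0.5 π̄ + 1 x
1.5 π = 9.23 − 2.04 + 0.5 × 1.75 − 1 × (-0.22) = 8.285
π = 8.285 / 1.5 = 5.52

5.52%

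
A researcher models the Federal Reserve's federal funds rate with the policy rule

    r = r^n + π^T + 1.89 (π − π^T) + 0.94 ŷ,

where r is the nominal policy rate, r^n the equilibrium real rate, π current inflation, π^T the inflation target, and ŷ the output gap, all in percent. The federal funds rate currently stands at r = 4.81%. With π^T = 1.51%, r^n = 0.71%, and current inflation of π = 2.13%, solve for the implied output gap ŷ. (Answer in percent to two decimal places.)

1.51%

0.94 ŷ = 4.81 − 0.71 − 1.51 − 1.89 × (2.13 − 1.51) = 1.4182
ŷ = 1.4182 / 0.94 = 1.51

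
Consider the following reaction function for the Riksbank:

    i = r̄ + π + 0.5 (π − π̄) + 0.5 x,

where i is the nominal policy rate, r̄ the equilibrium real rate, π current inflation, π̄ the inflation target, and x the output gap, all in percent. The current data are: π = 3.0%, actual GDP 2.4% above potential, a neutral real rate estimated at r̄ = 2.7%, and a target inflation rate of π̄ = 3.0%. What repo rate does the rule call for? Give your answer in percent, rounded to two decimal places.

Output 2.4% above potential → x = 2.4.
i = 2.7 + 3.0 + 0.5 × (3.0 − 3.0) + 0.5 × 2.4
   = 2.7 + 3 + 0 + 1.2 = 6.90

6.90%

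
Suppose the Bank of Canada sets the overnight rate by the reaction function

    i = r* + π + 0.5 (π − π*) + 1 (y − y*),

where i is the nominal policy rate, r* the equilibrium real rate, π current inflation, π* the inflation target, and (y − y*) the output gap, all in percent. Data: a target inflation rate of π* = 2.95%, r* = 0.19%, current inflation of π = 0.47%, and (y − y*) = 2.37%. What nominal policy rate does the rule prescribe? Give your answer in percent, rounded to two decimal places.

1.79%

i = 0.19 + 0.47 + 0.5 × (0.47 − 2.95) + 1 × 2.37
   = 0.19 + 0.47 − 1.24 + 2.37 = 1.79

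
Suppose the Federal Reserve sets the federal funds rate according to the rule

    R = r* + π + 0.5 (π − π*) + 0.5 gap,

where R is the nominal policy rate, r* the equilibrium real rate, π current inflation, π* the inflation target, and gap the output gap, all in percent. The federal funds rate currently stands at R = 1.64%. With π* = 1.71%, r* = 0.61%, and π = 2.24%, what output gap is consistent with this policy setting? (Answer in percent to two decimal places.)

-2.95%

0.5 gap = 1.64 − 0.61 − 2.24 − 0.5 × (2.24 − 1.71) = -1.475
gap = -1.475 / 0.5 = -2.95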